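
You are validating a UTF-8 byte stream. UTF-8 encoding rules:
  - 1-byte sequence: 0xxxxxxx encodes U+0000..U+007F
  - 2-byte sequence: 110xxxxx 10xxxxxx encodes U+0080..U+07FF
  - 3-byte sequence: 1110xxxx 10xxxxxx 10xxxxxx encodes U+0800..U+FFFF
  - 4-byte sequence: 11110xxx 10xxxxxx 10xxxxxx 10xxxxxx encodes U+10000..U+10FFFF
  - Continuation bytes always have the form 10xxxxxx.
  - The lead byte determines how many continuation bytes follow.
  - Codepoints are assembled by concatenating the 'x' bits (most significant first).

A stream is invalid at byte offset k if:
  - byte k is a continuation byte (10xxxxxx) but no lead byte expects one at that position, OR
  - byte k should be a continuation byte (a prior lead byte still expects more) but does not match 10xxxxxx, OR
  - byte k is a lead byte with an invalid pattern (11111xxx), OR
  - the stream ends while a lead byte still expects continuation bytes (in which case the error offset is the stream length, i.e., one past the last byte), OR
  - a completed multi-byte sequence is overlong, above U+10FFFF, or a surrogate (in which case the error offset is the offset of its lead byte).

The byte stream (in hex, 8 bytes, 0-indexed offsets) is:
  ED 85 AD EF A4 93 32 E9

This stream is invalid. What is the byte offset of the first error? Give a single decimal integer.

Answer: 8

Derivation:
Byte[0]=ED: 3-byte lead, need 2 cont bytes. acc=0xD
Byte[1]=85: continuation. acc=(acc<<6)|0x05=0x345
Byte[2]=AD: continuation. acc=(acc<<6)|0x2D=0xD16D
Completed: cp=U+D16D (starts at byte 0)
Byte[3]=EF: 3-byte lead, need 2 cont bytes. acc=0xF
Byte[4]=A4: continuation. acc=(acc<<6)|0x24=0x3E4
Byte[5]=93: continuation. acc=(acc<<6)|0x13=0xF913
Completed: cp=U+F913 (starts at byte 3)
Byte[6]=32: 1-byte ASCII. cp=U+0032
Byte[7]=E9: 3-byte lead, need 2 cont bytes. acc=0x9
Byte[8]: stream ended, expected continuation. INVALID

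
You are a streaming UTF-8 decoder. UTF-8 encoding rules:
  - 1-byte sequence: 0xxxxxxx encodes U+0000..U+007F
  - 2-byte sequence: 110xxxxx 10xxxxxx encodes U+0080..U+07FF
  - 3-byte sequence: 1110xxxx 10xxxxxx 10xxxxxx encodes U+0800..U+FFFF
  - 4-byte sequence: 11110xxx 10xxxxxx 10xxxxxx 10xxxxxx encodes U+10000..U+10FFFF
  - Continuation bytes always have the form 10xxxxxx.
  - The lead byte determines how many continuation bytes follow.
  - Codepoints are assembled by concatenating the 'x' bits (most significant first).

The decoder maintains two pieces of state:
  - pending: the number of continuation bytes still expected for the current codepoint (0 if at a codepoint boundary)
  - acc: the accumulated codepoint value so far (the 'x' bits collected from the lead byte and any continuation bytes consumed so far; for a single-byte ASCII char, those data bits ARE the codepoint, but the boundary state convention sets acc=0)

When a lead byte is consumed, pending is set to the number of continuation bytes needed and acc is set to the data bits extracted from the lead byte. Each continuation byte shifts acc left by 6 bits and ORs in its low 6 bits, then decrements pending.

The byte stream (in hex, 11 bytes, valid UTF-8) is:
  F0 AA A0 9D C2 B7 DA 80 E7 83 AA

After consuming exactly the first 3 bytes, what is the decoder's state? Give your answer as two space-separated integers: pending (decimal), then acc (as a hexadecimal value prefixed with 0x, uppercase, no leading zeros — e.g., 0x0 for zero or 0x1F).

Answer: 1 0xAA0

Derivation:
Byte[0]=F0: 4-byte lead. pending=3, acc=0x0
Byte[1]=AA: continuation. acc=(acc<<6)|0x2A=0x2A, pending=2
Byte[2]=A0: continuation. acc=(acc<<6)|0x20=0xAA0, pending=1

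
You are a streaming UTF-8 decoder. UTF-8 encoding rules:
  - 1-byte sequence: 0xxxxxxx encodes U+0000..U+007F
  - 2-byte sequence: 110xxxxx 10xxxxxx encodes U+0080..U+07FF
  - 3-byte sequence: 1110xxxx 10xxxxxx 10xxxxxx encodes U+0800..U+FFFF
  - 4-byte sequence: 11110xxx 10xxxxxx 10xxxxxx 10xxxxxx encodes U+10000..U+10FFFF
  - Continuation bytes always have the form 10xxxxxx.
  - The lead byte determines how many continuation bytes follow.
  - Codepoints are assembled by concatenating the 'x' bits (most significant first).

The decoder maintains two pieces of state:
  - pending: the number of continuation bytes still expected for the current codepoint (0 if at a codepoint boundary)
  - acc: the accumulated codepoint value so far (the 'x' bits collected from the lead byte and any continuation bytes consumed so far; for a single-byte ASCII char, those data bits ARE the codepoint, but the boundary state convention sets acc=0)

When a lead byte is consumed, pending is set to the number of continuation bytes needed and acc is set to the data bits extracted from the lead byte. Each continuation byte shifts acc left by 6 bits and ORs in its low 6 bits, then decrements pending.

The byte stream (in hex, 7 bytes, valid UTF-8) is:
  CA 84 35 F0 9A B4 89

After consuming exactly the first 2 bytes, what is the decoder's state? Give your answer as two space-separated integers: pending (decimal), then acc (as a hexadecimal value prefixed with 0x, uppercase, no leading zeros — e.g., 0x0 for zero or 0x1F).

Byte[0]=CA: 2-byte lead. pending=1, acc=0xA
Byte[1]=84: continuation. acc=(acc<<6)|0x04=0x284, pending=0

Answer: 0 0x284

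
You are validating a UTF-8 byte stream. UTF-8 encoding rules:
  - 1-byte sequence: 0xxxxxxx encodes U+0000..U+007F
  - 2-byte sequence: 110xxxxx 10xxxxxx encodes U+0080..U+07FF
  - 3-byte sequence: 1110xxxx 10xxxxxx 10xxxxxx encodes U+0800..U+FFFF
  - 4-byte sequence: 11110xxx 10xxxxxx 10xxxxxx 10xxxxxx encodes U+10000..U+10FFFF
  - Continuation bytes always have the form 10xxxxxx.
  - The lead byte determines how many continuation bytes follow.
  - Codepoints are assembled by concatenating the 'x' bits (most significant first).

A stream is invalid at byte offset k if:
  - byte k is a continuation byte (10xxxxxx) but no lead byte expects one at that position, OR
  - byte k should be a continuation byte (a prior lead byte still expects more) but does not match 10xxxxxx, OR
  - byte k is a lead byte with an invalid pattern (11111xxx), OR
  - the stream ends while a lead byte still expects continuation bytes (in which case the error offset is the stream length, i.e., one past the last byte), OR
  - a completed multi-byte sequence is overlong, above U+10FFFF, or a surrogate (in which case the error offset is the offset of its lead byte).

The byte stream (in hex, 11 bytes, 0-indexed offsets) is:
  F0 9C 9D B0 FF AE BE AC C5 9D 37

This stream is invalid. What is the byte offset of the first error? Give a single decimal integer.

Answer: 4

Derivation:
Byte[0]=F0: 4-byte lead, need 3 cont bytes. acc=0x0
Byte[1]=9C: continuation. acc=(acc<<6)|0x1C=0x1C
Byte[2]=9D: continuation. acc=(acc<<6)|0x1D=0x71D
Byte[3]=B0: continuation. acc=(acc<<6)|0x30=0x1C770
Completed: cp=U+1C770 (starts at byte 0)
Byte[4]=FF: INVALID lead byte (not 0xxx/110x/1110/11110)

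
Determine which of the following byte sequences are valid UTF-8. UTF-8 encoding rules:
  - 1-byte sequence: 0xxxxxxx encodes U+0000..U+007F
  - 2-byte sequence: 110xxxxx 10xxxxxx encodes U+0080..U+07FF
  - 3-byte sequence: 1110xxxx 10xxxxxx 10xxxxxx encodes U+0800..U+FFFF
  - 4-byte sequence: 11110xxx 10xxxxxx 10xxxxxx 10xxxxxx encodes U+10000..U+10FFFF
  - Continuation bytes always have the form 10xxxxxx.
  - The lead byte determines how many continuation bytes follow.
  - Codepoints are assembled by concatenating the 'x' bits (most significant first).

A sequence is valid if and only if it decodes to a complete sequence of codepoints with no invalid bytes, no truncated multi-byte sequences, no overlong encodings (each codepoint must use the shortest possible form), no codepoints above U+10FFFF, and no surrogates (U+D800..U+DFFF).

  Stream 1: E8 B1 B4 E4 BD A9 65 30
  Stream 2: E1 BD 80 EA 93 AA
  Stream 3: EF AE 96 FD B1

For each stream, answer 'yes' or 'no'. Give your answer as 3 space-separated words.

Stream 1: decodes cleanly. VALID
Stream 2: decodes cleanly. VALID
Stream 3: error at byte offset 3. INVALID

Answer: yes yes no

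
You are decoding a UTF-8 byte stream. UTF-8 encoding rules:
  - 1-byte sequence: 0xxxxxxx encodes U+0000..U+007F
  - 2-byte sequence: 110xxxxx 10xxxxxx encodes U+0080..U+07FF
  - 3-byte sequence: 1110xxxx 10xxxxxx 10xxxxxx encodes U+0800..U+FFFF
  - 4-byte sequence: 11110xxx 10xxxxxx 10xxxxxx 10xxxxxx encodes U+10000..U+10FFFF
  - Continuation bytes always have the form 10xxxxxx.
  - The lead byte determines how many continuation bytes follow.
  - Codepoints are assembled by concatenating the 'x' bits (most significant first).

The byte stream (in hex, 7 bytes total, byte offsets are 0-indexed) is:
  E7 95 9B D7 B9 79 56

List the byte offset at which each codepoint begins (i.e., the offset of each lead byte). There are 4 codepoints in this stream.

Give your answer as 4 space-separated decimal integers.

Byte[0]=E7: 3-byte lead, need 2 cont bytes. acc=0x7
Byte[1]=95: continuation. acc=(acc<<6)|0x15=0x1D5
Byte[2]=9B: continuation. acc=(acc<<6)|0x1B=0x755B
Completed: cp=U+755B (starts at byte 0)
Byte[3]=D7: 2-byte lead, need 1 cont bytes. acc=0x17
Byte[4]=B9: continuation. acc=(acc<<6)|0x39=0x5F9
Completed: cp=U+05F9 (starts at byte 3)
Byte[5]=79: 1-byte ASCII. cp=U+0079
Byte[6]=56: 1-byte ASCII. cp=U+0056

Answer: 0 3 5 6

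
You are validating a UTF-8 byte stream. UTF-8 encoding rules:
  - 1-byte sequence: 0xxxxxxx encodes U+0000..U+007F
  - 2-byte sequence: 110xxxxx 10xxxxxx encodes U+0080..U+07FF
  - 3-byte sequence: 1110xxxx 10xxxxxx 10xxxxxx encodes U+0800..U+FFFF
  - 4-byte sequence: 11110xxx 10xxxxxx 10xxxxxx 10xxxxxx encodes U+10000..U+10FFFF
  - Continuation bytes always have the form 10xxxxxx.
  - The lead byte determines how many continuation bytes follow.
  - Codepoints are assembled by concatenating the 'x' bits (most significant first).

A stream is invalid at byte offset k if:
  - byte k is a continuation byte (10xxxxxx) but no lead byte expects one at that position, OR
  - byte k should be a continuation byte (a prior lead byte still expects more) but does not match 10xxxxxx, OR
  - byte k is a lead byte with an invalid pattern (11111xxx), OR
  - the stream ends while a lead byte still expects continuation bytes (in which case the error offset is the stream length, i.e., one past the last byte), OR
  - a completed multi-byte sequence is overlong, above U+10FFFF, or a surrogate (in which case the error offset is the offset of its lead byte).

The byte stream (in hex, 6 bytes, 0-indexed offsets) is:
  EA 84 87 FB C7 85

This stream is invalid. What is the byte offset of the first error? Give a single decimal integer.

Byte[0]=EA: 3-byte lead, need 2 cont bytes. acc=0xA
Byte[1]=84: continuation. acc=(acc<<6)|0x04=0x284
Byte[2]=87: continuation. acc=(acc<<6)|0x07=0xA107
Completed: cp=U+A107 (starts at byte 0)
Byte[3]=FB: INVALID lead byte (not 0xxx/110x/1110/11110)

Answer: 3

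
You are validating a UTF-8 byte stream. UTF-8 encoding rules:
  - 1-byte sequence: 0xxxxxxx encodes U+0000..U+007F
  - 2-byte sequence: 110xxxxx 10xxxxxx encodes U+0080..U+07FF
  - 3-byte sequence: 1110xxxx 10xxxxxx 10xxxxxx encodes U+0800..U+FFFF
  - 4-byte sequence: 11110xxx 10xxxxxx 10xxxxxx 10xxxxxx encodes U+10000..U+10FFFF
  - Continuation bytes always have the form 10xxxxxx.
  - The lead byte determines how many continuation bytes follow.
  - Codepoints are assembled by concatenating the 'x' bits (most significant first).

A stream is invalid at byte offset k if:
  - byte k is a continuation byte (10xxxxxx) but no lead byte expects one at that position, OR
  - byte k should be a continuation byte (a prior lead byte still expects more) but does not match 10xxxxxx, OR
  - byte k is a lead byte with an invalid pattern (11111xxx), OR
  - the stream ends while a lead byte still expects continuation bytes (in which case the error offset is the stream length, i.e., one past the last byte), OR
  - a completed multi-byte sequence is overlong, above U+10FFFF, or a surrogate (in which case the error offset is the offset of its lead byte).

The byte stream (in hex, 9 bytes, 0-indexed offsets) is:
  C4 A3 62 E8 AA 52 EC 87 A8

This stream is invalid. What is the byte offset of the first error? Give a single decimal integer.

Byte[0]=C4: 2-byte lead, need 1 cont bytes. acc=0x4
Byte[1]=A3: continuation. acc=(acc<<6)|0x23=0x123
Completed: cp=U+0123 (starts at byte 0)
Byte[2]=62: 1-byte ASCII. cp=U+0062
Byte[3]=E8: 3-byte lead, need 2 cont bytes. acc=0x8
Byte[4]=AA: continuation. acc=(acc<<6)|0x2A=0x22A
Byte[5]=52: expected 10xxxxxx continuation. INVALID

Answer: 5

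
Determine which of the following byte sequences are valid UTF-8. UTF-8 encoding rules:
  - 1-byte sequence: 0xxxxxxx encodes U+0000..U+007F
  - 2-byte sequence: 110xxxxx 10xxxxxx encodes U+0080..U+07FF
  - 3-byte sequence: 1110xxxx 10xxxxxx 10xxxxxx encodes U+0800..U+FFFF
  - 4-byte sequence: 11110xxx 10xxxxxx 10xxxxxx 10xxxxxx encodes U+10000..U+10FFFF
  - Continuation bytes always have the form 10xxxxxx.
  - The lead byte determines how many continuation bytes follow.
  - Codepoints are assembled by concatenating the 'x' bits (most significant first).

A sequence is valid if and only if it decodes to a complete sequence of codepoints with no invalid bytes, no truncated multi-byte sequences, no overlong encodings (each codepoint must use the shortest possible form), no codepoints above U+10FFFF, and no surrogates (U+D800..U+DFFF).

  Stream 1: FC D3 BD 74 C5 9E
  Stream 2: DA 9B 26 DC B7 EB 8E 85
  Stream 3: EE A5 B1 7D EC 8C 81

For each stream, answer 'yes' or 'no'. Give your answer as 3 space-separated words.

Answer: no yes yes

Derivation:
Stream 1: error at byte offset 0. INVALID
Stream 2: decodes cleanly. VALID
Stream 3: decodes cleanly. VALID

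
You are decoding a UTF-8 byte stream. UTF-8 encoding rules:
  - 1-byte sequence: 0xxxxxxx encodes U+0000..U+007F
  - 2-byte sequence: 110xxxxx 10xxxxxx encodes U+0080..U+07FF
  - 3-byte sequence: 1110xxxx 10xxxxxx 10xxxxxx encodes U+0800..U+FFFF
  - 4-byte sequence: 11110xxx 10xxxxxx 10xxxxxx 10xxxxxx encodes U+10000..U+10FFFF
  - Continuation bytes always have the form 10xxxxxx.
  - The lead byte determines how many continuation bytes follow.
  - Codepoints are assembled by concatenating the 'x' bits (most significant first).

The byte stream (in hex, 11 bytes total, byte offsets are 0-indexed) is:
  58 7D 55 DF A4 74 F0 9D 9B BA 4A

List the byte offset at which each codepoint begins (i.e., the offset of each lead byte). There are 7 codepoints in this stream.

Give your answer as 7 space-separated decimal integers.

Answer: 0 1 2 3 5 6 10

Derivation:
Byte[0]=58: 1-byte ASCII. cp=U+0058
Byte[1]=7D: 1-byte ASCII. cp=U+007D
Byte[2]=55: 1-byte ASCII. cp=U+0055
Byte[3]=DF: 2-byte lead, need 1 cont bytes. acc=0x1F
Byte[4]=A4: continuation. acc=(acc<<6)|0x24=0x7E4
Completed: cp=U+07E4 (starts at byte 3)
Byte[5]=74: 1-byte ASCII. cp=U+0074
Byte[6]=F0: 4-byte lead, need 3 cont bytes. acc=0x0
Byte[7]=9D: continuation. acc=(acc<<6)|0x1D=0x1D
Byte[8]=9B: continuation. acc=(acc<<6)|0x1B=0x75B
Byte[9]=BA: continuation. acc=(acc<<6)|0x3A=0x1D6FA
Completed: cp=U+1D6FA (starts at byte 6)
Byte[10]=4A: 1-byte ASCII. cp=U+004A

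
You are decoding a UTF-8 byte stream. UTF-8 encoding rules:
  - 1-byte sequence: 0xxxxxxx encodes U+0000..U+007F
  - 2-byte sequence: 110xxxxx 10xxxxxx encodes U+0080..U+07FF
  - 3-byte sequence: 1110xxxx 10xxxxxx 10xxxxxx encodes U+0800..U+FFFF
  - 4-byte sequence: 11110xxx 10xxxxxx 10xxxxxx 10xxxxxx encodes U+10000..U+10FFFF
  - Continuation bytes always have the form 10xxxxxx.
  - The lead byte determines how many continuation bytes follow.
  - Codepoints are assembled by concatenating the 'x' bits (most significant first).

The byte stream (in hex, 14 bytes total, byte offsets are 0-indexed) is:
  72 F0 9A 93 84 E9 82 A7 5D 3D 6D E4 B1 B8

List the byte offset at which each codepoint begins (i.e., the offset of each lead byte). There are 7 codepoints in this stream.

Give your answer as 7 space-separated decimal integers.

Answer: 0 1 5 8 9 10 11

Derivation:
Byte[0]=72: 1-byte ASCII. cp=U+0072
Byte[1]=F0: 4-byte lead, need 3 cont bytes. acc=0x0
Byte[2]=9A: continuation. acc=(acc<<6)|0x1A=0x1A
Byte[3]=93: continuation. acc=(acc<<6)|0x13=0x693
Byte[4]=84: continuation. acc=(acc<<6)|0x04=0x1A4C4
Completed: cp=U+1A4C4 (starts at byte 1)
Byte[5]=E9: 3-byte lead, need 2 cont bytes. acc=0x9
Byte[6]=82: continuation. acc=(acc<<6)|0x02=0x242
Byte[7]=A7: continuation. acc=(acc<<6)|0x27=0x90A7
Completed: cp=U+90A7 (starts at byte 5)
Byte[8]=5D: 1-byte ASCII. cp=U+005D
Byte[9]=3D: 1-byte ASCII. cp=U+003D
Byte[10]=6D: 1-byte ASCII. cp=U+006D
Byte[11]=E4: 3-byte lead, need 2 cont bytes. acc=0x4
Byte[12]=B1: continuation. acc=(acc<<6)|0x31=0x131
Byte[13]=B8: continuation. acc=(acc<<6)|0x38=0x4C78
Completed: cp=U+4C78 (starts at byte 11)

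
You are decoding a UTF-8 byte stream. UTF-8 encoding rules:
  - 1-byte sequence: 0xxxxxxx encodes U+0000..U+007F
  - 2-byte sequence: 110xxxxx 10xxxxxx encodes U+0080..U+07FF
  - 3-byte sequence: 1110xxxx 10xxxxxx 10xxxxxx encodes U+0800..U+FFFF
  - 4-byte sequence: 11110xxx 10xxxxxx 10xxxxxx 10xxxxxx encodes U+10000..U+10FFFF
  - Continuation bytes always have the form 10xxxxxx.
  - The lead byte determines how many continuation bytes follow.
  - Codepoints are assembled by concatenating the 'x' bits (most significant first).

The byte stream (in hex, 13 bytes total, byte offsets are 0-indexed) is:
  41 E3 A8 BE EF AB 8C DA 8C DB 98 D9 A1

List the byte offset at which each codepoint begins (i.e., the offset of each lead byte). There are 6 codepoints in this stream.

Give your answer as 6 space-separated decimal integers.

Answer: 0 1 4 7 9 11

Derivation:
Byte[0]=41: 1-byte ASCII. cp=U+0041
Byte[1]=E3: 3-byte lead, need 2 cont bytes. acc=0x3
Byte[2]=A8: continuation. acc=(acc<<6)|0x28=0xE8
Byte[3]=BE: continuation. acc=(acc<<6)|0x3E=0x3A3E
Completed: cp=U+3A3E (starts at byte 1)
Byte[4]=EF: 3-byte lead, need 2 cont bytes. acc=0xF
Byte[5]=AB: continuation. acc=(acc<<6)|0x2B=0x3EB
Byte[6]=8C: continuation. acc=(acc<<6)|0x0C=0xFACC
Completed: cp=U+FACC (starts at byte 4)
Byte[7]=DA: 2-byte lead, need 1 cont bytes. acc=0x1A
Byte[8]=8C: continuation. acc=(acc<<6)|0x0C=0x68C
Completed: cp=U+068C (starts at byte 7)
Byte[9]=DB: 2-byte lead, need 1 cont bytes. acc=0x1B
Byte[10]=98: continuation. acc=(acc<<6)|0x18=0x6D8
Completed: cp=U+06D8 (starts at byte 9)
Byte[11]=D9: 2-byte lead, need 1 cont bytes. acc=0x19
Byte[12]=A1: continuation. acc=(acc<<6)|0x21=0x661
Completed: cp=U+0661 (starts at byte 11)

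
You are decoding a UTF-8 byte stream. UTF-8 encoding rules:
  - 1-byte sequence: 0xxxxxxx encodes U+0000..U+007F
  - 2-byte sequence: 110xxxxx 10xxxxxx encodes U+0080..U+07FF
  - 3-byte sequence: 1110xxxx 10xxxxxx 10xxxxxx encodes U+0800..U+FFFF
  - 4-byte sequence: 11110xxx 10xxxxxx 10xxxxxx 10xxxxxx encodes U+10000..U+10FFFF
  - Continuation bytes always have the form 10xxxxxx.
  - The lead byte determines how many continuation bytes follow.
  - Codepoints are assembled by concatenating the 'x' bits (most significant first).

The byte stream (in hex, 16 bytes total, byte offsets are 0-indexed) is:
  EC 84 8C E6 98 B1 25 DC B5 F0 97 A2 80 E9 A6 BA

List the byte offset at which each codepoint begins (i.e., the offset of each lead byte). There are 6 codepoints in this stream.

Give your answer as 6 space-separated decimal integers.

Answer: 0 3 6 7 9 13

Derivation:
Byte[0]=EC: 3-byte lead, need 2 cont bytes. acc=0xC
Byte[1]=84: continuation. acc=(acc<<6)|0x04=0x304
Byte[2]=8C: continuation. acc=(acc<<6)|0x0C=0xC10C
Completed: cp=U+C10C (starts at byte 0)
Byte[3]=E6: 3-byte lead, need 2 cont bytes. acc=0x6
Byte[4]=98: continuation. acc=(acc<<6)|0x18=0x198
Byte[5]=B1: continuation. acc=(acc<<6)|0x31=0x6631
Completed: cp=U+6631 (starts at byte 3)
Byte[6]=25: 1-byte ASCII. cp=U+0025
Byte[7]=DC: 2-byte lead, need 1 cont bytes. acc=0x1C
Byte[8]=B5: continuation. acc=(acc<<6)|0x35=0x735
Completed: cp=U+0735 (starts at byte 7)
Byte[9]=F0: 4-byte lead, need 3 cont bytes. acc=0x0
Byte[10]=97: continuation. acc=(acc<<6)|0x17=0x17
Byte[11]=A2: continuation. acc=(acc<<6)|0x22=0x5E2
Byte[12]=80: continuation. acc=(acc<<6)|0x00=0x17880
Completed: cp=U+17880 (starts at byte 9)
Byte[13]=E9: 3-byte lead, need 2 cont bytes. acc=0x9
Byte[14]=A6: continuation. acc=(acc<<6)|0x26=0x266
Byte[15]=BA: continuation. acc=(acc<<6)|0x3A=0x99BA
Completed: cp=U+99BA (starts at byte 13)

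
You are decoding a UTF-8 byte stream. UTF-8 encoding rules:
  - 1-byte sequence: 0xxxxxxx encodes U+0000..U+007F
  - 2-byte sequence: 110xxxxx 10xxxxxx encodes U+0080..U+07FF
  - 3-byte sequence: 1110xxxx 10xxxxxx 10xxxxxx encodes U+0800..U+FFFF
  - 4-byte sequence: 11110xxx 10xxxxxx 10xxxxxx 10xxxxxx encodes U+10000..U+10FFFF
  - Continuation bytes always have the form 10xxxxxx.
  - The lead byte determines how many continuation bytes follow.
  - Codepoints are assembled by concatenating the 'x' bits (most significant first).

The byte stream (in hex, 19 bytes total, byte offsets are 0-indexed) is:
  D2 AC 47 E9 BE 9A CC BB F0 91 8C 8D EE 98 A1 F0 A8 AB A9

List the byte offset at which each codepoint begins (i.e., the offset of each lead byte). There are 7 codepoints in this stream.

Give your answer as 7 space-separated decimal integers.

Byte[0]=D2: 2-byte lead, need 1 cont bytes. acc=0x12
Byte[1]=AC: continuation. acc=(acc<<6)|0x2C=0x4AC
Completed: cp=U+04AC (starts at byte 0)
Byte[2]=47: 1-byte ASCII. cp=U+0047
Byte[3]=E9: 3-byte lead, need 2 cont bytes. acc=0x9
Byte[4]=BE: continuation. acc=(acc<<6)|0x3E=0x27E
Byte[5]=9A: continuation. acc=(acc<<6)|0x1A=0x9F9A
Completed: cp=U+9F9A (starts at byte 3)
Byte[6]=CC: 2-byte lead, need 1 cont bytes. acc=0xC
Byte[7]=BB: continuation. acc=(acc<<6)|0x3B=0x33B
Completed: cp=U+033B (starts at byte 6)
Byte[8]=F0: 4-byte lead, need 3 cont bytes. acc=0x0
Byte[9]=91: continuation. acc=(acc<<6)|0x11=0x11
Byte[10]=8C: continuation. acc=(acc<<6)|0x0C=0x44C
Byte[11]=8D: continuation. acc=(acc<<6)|0x0D=0x1130D
Completed: cp=U+1130D (starts at byte 8)
Byte[12]=EE: 3-byte lead, need 2 cont bytes. acc=0xE
Byte[13]=98: continuation. acc=(acc<<6)|0x18=0x398
Byte[14]=A1: continuation. acc=(acc<<6)|0x21=0xE621
Completed: cp=U+E621 (starts at byte 12)
Byte[15]=F0: 4-byte lead, need 3 cont bytes. acc=0x0
Byte[16]=A8: continuation. acc=(acc<<6)|0x28=0x28
Byte[17]=AB: continuation. acc=(acc<<6)|0x2B=0xA2B
Byte[18]=A9: continuation. acc=(acc<<6)|0x29=0x28AE9
Completed: cp=U+28AE9 (starts at byte 15)

Answer: 0 2 3 6 8 12 15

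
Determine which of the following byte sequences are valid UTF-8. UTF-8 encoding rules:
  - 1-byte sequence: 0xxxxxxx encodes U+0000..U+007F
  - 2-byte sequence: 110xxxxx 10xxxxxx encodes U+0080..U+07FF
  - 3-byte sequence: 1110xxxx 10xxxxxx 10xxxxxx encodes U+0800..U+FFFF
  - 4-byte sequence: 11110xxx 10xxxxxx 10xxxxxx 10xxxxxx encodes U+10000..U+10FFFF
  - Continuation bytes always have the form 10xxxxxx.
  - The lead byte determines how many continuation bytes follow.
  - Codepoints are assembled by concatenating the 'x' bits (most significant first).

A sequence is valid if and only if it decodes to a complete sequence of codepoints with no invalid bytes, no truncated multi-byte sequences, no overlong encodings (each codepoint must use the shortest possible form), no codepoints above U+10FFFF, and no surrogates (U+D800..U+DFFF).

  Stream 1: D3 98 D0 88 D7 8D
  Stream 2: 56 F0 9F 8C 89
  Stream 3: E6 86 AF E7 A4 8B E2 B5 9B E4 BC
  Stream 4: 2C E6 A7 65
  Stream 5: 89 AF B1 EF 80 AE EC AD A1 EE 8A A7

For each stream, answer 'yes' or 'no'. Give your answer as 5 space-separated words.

Answer: yes yes no no no

Derivation:
Stream 1: decodes cleanly. VALID
Stream 2: decodes cleanly. VALID
Stream 3: error at byte offset 11. INVALID
Stream 4: error at byte offset 3. INVALID
Stream 5: error at byte offset 0. INVALID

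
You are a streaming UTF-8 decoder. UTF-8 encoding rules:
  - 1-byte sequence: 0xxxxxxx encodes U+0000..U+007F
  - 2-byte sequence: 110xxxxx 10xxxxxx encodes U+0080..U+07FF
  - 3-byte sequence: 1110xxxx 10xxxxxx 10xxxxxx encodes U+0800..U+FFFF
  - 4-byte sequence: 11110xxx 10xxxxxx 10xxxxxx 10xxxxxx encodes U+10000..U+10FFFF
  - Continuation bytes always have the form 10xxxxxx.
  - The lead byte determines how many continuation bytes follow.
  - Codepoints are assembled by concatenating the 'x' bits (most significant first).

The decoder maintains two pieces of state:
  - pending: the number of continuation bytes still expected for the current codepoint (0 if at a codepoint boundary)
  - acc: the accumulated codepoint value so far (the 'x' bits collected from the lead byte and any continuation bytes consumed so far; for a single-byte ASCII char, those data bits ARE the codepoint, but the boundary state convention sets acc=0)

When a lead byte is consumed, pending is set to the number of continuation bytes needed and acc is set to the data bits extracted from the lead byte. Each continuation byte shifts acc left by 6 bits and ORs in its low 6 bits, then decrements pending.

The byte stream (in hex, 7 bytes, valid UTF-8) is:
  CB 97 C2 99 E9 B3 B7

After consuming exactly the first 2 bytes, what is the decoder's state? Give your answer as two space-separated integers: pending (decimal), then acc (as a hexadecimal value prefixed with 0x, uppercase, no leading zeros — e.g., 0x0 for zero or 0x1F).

Answer: 0 0x2D7

Derivation:
Byte[0]=CB: 2-byte lead. pending=1, acc=0xB
Byte[1]=97: continuation. acc=(acc<<6)|0x17=0x2D7, pending=0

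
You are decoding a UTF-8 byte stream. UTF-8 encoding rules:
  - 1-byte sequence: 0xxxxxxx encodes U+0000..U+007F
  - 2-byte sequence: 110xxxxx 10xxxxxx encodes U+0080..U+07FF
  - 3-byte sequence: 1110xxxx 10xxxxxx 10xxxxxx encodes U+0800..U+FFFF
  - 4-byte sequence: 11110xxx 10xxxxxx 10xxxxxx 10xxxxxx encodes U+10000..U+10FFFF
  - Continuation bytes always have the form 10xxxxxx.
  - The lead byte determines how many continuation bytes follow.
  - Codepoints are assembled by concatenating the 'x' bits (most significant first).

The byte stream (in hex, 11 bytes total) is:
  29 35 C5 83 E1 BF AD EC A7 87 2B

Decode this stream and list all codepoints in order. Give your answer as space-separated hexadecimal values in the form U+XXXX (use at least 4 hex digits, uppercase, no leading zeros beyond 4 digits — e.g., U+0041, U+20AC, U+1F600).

Answer: U+0029 U+0035 U+0143 U+1FED U+C9C7 U+002B

Derivation:
Byte[0]=29: 1-byte ASCII. cp=U+0029
Byte[1]=35: 1-byte ASCII. cp=U+0035
Byte[2]=C5: 2-byte lead, need 1 cont bytes. acc=0x5
Byte[3]=83: continuation. acc=(acc<<6)|0x03=0x143
Completed: cp=U+0143 (starts at byte 2)
Byte[4]=E1: 3-byte lead, need 2 cont bytes. acc=0x1
Byte[5]=BF: continuation. acc=(acc<<6)|0x3F=0x7F
Byte[6]=AD: continuation. acc=(acc<<6)|0x2D=0x1FED
Completed: cp=U+1FED (starts at byte 4)
Byte[7]=EC: 3-byte lead, need 2 cont bytes. acc=0xC
Byte[8]=A7: continuation. acc=(acc<<6)|0x27=0x327
Byte[9]=87: continuation. acc=(acc<<6)|0x07=0xC9C7
Completed: cp=U+C9C7 (starts at byte 7)
Byte[10]=2B: 1-byte ASCII. cp=U+002B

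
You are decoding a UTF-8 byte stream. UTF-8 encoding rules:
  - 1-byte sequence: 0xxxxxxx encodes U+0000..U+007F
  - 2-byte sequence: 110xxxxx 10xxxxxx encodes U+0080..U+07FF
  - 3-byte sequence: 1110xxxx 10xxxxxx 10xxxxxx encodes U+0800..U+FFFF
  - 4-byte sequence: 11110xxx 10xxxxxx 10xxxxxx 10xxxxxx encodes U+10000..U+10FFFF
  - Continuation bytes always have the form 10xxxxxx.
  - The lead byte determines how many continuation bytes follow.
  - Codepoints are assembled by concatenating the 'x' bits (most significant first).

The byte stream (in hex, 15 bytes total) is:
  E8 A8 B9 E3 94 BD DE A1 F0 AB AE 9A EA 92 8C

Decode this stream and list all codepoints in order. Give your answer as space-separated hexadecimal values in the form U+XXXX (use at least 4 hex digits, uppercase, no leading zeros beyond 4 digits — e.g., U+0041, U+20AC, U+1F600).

Byte[0]=E8: 3-byte lead, need 2 cont bytes. acc=0x8
Byte[1]=A8: continuation. acc=(acc<<6)|0x28=0x228
Byte[2]=B9: continuation. acc=(acc<<6)|0x39=0x8A39
Completed: cp=U+8A39 (starts at byte 0)
Byte[3]=E3: 3-byte lead, need 2 cont bytes. acc=0x3
Byte[4]=94: continuation. acc=(acc<<6)|0x14=0xD4
Byte[5]=BD: continuation. acc=(acc<<6)|0x3D=0x353D
Completed: cp=U+353D (starts at byte 3)
Byte[6]=DE: 2-byte lead, need 1 cont bytes. acc=0x1E
Byte[7]=A1: continuation. acc=(acc<<6)|0x21=0x7A1
Completed: cp=U+07A1 (starts at byte 6)
Byte[8]=F0: 4-byte lead, need 3 cont bytes. acc=0x0
Byte[9]=AB: continuation. acc=(acc<<6)|0x2B=0x2B
Byte[10]=AE: continuation. acc=(acc<<6)|0x2E=0xAEE
Byte[11]=9A: continuation. acc=(acc<<6)|0x1A=0x2BB9A
Completed: cp=U+2BB9A (starts at byte 8)
Byte[12]=EA: 3-byte lead, need 2 cont bytes. acc=0xA
Byte[13]=92: continuation. acc=(acc<<6)|0x12=0x292
Byte[14]=8C: continuation. acc=(acc<<6)|0x0C=0xA48C
Completed: cp=U+A48C (starts at byte 12)

Answer: U+8A39 U+353D U+07A1 U+2BB9A U+A48C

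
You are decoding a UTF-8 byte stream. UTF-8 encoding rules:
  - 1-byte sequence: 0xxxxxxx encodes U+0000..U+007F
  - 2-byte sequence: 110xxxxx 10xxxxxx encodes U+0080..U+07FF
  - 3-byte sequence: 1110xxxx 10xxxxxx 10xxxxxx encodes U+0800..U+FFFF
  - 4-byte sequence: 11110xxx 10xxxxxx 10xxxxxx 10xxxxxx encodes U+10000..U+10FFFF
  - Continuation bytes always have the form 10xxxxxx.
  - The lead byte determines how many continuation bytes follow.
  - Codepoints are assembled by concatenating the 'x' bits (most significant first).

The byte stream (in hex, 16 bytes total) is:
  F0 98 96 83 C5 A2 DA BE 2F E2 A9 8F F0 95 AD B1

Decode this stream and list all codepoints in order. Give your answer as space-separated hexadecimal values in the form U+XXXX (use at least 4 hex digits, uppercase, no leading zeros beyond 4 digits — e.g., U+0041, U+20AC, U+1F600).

Byte[0]=F0: 4-byte lead, need 3 cont bytes. acc=0x0
Byte[1]=98: continuation. acc=(acc<<6)|0x18=0x18
Byte[2]=96: continuation. acc=(acc<<6)|0x16=0x616
Byte[3]=83: continuation. acc=(acc<<6)|0x03=0x18583
Completed: cp=U+18583 (starts at byte 0)
Byte[4]=C5: 2-byte lead, need 1 cont bytes. acc=0x5
Byte[5]=A2: continuation. acc=(acc<<6)|0x22=0x162
Completed: cp=U+0162 (starts at byte 4)
Byte[6]=DA: 2-byte lead, need 1 cont bytes. acc=0x1A
Byte[7]=BE: continuation. acc=(acc<<6)|0x3E=0x6BE
Completed: cp=U+06BE (starts at byte 6)
Byte[8]=2F: 1-byte ASCII. cp=U+002F
Byte[9]=E2: 3-byte lead, need 2 cont bytes. acc=0x2
Byte[10]=A9: continuation. acc=(acc<<6)|0x29=0xA9
Byte[11]=8F: continuation. acc=(acc<<6)|0x0F=0x2A4F
Completed: cp=U+2A4F (starts at byte 9)
Byte[12]=F0: 4-byte lead, need 3 cont bytes. acc=0x0
Byte[13]=95: continuation. acc=(acc<<6)|0x15=0x15
Byte[14]=AD: continuation. acc=(acc<<6)|0x2D=0x56D
Byte[15]=B1: continuation. acc=(acc<<6)|0x31=0x15B71
Completed: cp=U+15B71 (starts at byte 12)

Answer: U+18583 U+0162 U+06BE U+002F U+2A4F U+15B71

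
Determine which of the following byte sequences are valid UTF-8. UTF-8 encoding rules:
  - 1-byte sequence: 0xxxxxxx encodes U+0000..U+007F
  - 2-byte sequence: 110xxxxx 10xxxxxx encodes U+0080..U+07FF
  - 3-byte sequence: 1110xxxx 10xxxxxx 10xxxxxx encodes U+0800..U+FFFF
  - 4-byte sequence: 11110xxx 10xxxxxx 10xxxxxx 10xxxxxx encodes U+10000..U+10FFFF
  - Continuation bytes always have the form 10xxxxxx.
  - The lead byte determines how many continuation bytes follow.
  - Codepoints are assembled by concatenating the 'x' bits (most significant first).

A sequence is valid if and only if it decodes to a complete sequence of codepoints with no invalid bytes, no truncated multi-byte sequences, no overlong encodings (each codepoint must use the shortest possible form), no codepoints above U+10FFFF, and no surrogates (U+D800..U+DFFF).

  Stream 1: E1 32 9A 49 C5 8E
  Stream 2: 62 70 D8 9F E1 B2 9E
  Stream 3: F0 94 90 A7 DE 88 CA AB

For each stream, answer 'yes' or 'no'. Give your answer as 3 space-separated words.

Stream 1: error at byte offset 1. INVALID
Stream 2: decodes cleanly. VALID
Stream 3: decodes cleanly. VALID

Answer: no yes yes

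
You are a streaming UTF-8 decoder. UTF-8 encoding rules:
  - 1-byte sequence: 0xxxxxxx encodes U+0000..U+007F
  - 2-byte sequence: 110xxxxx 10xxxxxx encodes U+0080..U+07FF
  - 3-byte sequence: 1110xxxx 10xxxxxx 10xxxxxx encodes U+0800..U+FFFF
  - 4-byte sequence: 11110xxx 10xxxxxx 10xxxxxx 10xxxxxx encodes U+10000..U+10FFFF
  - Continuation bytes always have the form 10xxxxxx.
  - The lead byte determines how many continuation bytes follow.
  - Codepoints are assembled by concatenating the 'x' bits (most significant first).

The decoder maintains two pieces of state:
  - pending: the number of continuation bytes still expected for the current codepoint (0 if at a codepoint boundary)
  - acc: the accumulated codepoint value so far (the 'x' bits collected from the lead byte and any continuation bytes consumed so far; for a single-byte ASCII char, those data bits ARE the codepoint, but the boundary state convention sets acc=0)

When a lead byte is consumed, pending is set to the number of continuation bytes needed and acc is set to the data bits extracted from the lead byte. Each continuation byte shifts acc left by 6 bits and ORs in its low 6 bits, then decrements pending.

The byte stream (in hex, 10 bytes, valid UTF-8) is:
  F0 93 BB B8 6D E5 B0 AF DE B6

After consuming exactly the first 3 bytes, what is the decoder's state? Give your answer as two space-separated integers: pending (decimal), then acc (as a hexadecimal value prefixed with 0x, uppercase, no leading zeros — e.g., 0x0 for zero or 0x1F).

Answer: 1 0x4FB

Derivation:
Byte[0]=F0: 4-byte lead. pending=3, acc=0x0
Byte[1]=93: continuation. acc=(acc<<6)|0x13=0x13, pending=2
Byte[2]=BB: continuation. acc=(acc<<6)|0x3B=0x4FB, pending=1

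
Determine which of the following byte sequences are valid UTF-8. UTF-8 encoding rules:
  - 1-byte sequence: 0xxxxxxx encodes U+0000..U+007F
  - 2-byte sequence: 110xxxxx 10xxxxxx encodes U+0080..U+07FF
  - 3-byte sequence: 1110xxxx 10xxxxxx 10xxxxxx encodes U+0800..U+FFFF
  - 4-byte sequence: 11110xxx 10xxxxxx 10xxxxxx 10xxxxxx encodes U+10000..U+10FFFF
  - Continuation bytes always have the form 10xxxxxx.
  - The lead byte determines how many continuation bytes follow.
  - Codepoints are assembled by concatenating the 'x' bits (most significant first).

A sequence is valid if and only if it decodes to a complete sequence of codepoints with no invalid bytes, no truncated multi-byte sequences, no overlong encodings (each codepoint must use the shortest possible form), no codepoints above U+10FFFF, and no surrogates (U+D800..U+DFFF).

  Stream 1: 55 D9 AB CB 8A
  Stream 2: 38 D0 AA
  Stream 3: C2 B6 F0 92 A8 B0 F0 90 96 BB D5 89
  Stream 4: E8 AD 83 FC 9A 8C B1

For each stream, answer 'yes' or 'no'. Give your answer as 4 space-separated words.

Answer: yes yes yes no

Derivation:
Stream 1: decodes cleanly. VALID
Stream 2: decodes cleanly. VALID
Stream 3: decodes cleanly. VALID
Stream 4: error at byte offset 3. INVALID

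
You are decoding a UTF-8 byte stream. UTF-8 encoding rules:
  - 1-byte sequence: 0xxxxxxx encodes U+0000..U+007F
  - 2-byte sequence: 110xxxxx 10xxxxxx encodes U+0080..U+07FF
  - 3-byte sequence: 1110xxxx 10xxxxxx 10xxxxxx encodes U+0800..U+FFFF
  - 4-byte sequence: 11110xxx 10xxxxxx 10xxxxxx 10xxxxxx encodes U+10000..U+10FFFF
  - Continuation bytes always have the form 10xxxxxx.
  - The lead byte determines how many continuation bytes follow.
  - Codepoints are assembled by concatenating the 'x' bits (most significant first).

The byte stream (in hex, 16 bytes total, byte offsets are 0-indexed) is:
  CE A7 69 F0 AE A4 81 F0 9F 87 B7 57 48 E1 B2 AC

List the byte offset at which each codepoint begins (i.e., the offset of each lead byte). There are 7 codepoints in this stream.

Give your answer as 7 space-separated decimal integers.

Answer: 0 2 3 7 11 12 13

Derivation:
Byte[0]=CE: 2-byte lead, need 1 cont bytes. acc=0xE
Byte[1]=A7: continuation. acc=(acc<<6)|0x27=0x3A7
Completed: cp=U+03A7 (starts at byte 0)
Byte[2]=69: 1-byte ASCII. cp=U+0069
Byte[3]=F0: 4-byte lead, need 3 cont bytes. acc=0x0
Byte[4]=AE: continuation. acc=(acc<<6)|0x2E=0x2E
Byte[5]=A4: continuation. acc=(acc<<6)|0x24=0xBA4
Byte[6]=81: continuation. acc=(acc<<6)|0x01=0x2E901
Completed: cp=U+2E901 (starts at byte 3)
Byte[7]=F0: 4-byte lead, need 3 cont bytes. acc=0x0
Byte[8]=9F: continuation. acc=(acc<<6)|0x1F=0x1F
Byte[9]=87: continuation. acc=(acc<<6)|0x07=0x7C7
Byte[10]=B7: continuation. acc=(acc<<6)|0x37=0x1F1F7
Completed: cp=U+1F1F7 (starts at byte 7)
Byte[11]=57: 1-byte ASCII. cp=U+0057
Byte[12]=48: 1-byte ASCII. cp=U+0048
Byte[13]=E1: 3-byte lead, need 2 cont bytes. acc=0x1
Byte[14]=B2: continuation. acc=(acc<<6)|0x32=0x72
Byte[15]=AC: continuation. acc=(acc<<6)|0x2C=0x1CAC
Completed: cp=U+1CAC (starts at byte 13)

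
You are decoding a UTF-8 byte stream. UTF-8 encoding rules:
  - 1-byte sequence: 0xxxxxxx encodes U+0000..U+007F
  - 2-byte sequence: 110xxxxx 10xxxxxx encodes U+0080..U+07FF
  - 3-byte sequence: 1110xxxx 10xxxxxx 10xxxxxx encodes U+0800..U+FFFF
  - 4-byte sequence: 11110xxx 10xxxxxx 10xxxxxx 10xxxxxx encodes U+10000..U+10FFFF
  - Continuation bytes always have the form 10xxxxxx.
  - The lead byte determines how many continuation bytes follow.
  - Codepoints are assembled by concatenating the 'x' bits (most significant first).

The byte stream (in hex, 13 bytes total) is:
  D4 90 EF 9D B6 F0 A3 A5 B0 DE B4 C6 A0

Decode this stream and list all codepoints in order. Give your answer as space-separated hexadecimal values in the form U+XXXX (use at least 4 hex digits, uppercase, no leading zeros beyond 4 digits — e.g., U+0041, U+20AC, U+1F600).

Byte[0]=D4: 2-byte lead, need 1 cont bytes. acc=0x14
Byte[1]=90: continuation. acc=(acc<<6)|0x10=0x510
Completed: cp=U+0510 (starts at byte 0)
Byte[2]=EF: 3-byte lead, need 2 cont bytes. acc=0xF
Byte[3]=9D: continuation. acc=(acc<<6)|0x1D=0x3DD
Byte[4]=B6: continuation. acc=(acc<<6)|0x36=0xF776
Completed: cp=U+F776 (starts at byte 2)
Byte[5]=F0: 4-byte lead, need 3 cont bytes. acc=0x0
Byte[6]=A3: continuation. acc=(acc<<6)|0x23=0x23
Byte[7]=A5: continuation. acc=(acc<<6)|0x25=0x8E5
Byte[8]=B0: continuation. acc=(acc<<6)|0x30=0x23970
Completed: cp=U+23970 (starts at byte 5)
Byte[9]=DE: 2-byte lead, need 1 cont bytes. acc=0x1E
Byte[10]=B4: continuation. acc=(acc<<6)|0x34=0x7B4
Completed: cp=U+07B4 (starts at byte 9)
Byte[11]=C6: 2-byte lead, need 1 cont bytes. acc=0x6
Byte[12]=A0: continuation. acc=(acc<<6)|0x20=0x1A0
Completed: cp=U+01A0 (starts at byte 11)

Answer: U+0510 U+F776 U+23970 U+07B4 U+01A0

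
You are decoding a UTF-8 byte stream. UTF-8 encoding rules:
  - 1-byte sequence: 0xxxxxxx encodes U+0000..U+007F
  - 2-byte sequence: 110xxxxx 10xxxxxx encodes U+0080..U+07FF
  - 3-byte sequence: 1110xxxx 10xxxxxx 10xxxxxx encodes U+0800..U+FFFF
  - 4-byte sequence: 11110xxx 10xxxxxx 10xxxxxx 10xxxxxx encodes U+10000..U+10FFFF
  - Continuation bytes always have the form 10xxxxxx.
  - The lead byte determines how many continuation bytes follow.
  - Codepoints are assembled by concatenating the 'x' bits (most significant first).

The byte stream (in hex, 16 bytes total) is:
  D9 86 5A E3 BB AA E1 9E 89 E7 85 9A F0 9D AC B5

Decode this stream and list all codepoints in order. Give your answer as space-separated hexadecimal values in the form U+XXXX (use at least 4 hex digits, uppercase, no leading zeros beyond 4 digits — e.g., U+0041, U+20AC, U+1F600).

Answer: U+0646 U+005A U+3EEA U+1789 U+715A U+1DB35

Derivation:
Byte[0]=D9: 2-byte lead, need 1 cont bytes. acc=0x19
Byte[1]=86: continuation. acc=(acc<<6)|0x06=0x646
Completed: cp=U+0646 (starts at byte 0)
Byte[2]=5A: 1-byte ASCII. cp=U+005A
Byte[3]=E3: 3-byte lead, need 2 cont bytes. acc=0x3
Byte[4]=BB: continuation. acc=(acc<<6)|0x3B=0xFB
Byte[5]=AA: continuation. acc=(acc<<6)|0x2A=0x3EEA
Completed: cp=U+3EEA (starts at byte 3)
Byte[6]=E1: 3-byte lead, need 2 cont bytes. acc=0x1
Byte[7]=9E: continuation. acc=(acc<<6)|0x1E=0x5E
Byte[8]=89: continuation. acc=(acc<<6)|0x09=0x1789
Completed: cp=U+1789 (starts at byte 6)
Byte[9]=E7: 3-byte lead, need 2 cont bytes. acc=0x7
Byte[10]=85: continuation. acc=(acc<<6)|0x05=0x1C5
Byte[11]=9A: continuation. acc=(acc<<6)|0x1A=0x715A
Completed: cp=U+715A (starts at byte 9)
Byte[12]=F0: 4-byte lead, need 3 cont bytes. acc=0x0
Byte[13]=9D: continuation. acc=(acc<<6)|0x1D=0x1D
Byte[14]=AC: continuation. acc=(acc<<6)|0x2C=0x76C
Byte[15]=B5: continuation. acc=(acc<<6)|0x35=0x1DB35
Completed: cp=U+1DB35 (starts at byte 12)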